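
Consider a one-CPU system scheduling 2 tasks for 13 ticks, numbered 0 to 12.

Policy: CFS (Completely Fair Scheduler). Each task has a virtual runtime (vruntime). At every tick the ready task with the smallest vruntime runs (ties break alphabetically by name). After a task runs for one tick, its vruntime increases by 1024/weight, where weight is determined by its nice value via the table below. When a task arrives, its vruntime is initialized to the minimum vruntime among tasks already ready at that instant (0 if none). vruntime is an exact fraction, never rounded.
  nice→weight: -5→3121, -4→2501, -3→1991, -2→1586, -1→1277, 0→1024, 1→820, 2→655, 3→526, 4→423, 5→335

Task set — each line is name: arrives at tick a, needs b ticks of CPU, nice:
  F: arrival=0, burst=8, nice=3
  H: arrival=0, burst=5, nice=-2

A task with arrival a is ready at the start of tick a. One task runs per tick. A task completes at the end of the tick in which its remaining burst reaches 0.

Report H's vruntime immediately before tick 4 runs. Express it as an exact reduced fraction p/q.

vruntime(H, start of tick 4) = 1536/793

t=0: vr[F=0 H=0] → run F
t=1: vr[F=512/263 H=0] → run H
t=2: vr[F=512/263 H=512/793] → run H
t=3: vr[F=512/263 H=1024/793] → run H
t=4: vr[F=512/263 H=1536/793] → run H
t=5: vr[F=512/263 H=2048/793] → run F
t=6: vr[F=1024/263 H=2048/793] → run H
t=7: vr[F=1024/263] → run F
t=8: vr[F=1536/263] → run F
t=9: vr[F=2048/263] → run F
t=10: vr[F=2560/263] → run F
t=11: vr[F=3072/263] → run F
t=12: vr[F=3584/263] → run F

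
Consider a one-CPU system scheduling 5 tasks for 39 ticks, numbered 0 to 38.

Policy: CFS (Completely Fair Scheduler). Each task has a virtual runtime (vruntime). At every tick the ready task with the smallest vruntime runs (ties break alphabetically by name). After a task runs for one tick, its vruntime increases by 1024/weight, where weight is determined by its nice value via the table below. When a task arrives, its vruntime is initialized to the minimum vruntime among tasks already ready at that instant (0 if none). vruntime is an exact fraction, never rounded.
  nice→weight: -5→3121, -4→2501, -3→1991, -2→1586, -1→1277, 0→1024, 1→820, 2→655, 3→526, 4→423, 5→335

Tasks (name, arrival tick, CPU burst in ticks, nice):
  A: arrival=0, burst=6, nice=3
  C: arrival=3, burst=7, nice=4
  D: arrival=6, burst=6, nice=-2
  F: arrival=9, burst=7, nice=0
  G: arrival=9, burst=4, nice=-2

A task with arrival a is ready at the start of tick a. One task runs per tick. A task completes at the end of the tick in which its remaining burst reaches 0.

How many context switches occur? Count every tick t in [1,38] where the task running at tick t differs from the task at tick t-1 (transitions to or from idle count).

t=0: vr[A=0] → run A
t=1: vr[A=512/263] → run A
t=2: vr[A=1024/263] → run A
t=3: vr[A=1536/263 C=1536/263] → run A
t=4: vr[A=2048/263 C=1536/263] → run C
t=5: vr[A=2048/263 C=919040/111249] → run A
t=6: vr[A=2560/263 C=919040/111249 D=919040/111249] → run C
t=7: vr[A=2560/263 C=1188352/111249 D=919040/111249] → run D
t=8: vr[A=2560/263 C=1188352/111249 D=785758208/88220457] → run D
t=9: vr[A=2560/263 C=1188352/111249 D=842717696/88220457 F=842717696/88220457 G=842717696/88220457] → run D
t=10: vr[A=2560/263 C=1188352/111249 D=899677184/88220457 F=842717696/88220457 G=842717696/88220457] → run F
t=11: vr[A=2560/263 C=1188352/111249 D=899677184/88220457 F=930938153/88220457 G=842717696/88220457] → run G
t=12: vr[A=2560/263 C=1188352/111249 D=899677184/88220457 F=930938153/88220457 G=899677184/88220457] → run A
t=13: vr[C=1188352/111249 D=899677184/88220457 F=930938153/88220457 G=899677184/88220457] → run D
t=14: vr[C=1188352/111249 D=956636672/88220457 F=930938153/88220457 G=899677184/88220457] → run G
t=15: vr[C=1188352/111249 D=956636672/88220457 F=930938153/88220457 G=956636672/88220457] → run F
t=16: vr[C=1188352/111249 D=956636672/88220457 F=1019158610/88220457 G=956636672/88220457] → run C
t=17: vr[C=485888/37083 D=956636672/88220457 F=1019158610/88220457 G=956636672/88220457] → run D
t=18: vr[C=485888/37083 D=1013596160/88220457 F=1019158610/88220457 G=956636672/88220457] → run G
t=19: vr[C=485888/37083 D=1013596160/88220457 F=1019158610/88220457 G=1013596160/88220457] → run D
t=20: vr[C=485888/37083 F=1019158610/88220457 G=1013596160/88220457] → run G
t=21: vr[C=485888/37083 F=1019158610/88220457] → run F
t=22: vr[C=485888/37083 F=1107379067/88220457] → run F
t=23: vr[C=485888/37083 F=1195599524/88220457] → run C
t=24: vr[C=1726976/111249 F=1195599524/88220457] → run F
t=25: vr[C=1726976/111249 F=1283819981/88220457] → run F
t=26: vr[C=1726976/111249 F=1372040438/88220457] → run C
t=27: vr[C=1996288/111249 F=1372040438/88220457] → run F
t=28: vr[C=1996288/111249] → run C
t=29: vr[C=755200/37083] → run C
t=30: (idle)
t=31: (idle)
t=32: (idle)
t=33: (idle)
t=34: (idle)
t=35: (idle)
t=36: (idle)
t=37: (idle)
t=38: (idle)

context switches = 22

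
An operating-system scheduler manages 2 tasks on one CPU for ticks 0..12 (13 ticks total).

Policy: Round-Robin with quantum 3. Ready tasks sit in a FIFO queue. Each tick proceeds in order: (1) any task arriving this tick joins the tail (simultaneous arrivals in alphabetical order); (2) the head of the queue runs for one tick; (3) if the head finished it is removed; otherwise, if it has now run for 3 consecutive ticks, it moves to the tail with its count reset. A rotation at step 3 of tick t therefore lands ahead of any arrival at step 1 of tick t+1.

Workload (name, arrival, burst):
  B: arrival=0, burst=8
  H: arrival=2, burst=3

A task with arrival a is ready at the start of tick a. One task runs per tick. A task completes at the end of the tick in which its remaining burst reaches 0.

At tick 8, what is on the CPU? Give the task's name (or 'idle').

running at tick 8 = B

t=0: queue=[B] q_used=0 → run B
t=1: queue=[B] q_used=1 → run B
t=2: queue=[B,H] q_used=2 → run B
t=3: queue=[H,B] q_used=0 → run H
t=4: queue=[H,B] q_used=1 → run H
t=5: queue=[H,B] q_used=2 → run H
t=6: queue=[B] q_used=0 → run B
t=7: queue=[B] q_used=1 → run B
t=8: queue=[B] q_used=2 → run B
t=9: queue=[B] q_used=0 → run B
t=10: queue=[B] q_used=1 → run B
t=11: (idle)
t=12: (idle)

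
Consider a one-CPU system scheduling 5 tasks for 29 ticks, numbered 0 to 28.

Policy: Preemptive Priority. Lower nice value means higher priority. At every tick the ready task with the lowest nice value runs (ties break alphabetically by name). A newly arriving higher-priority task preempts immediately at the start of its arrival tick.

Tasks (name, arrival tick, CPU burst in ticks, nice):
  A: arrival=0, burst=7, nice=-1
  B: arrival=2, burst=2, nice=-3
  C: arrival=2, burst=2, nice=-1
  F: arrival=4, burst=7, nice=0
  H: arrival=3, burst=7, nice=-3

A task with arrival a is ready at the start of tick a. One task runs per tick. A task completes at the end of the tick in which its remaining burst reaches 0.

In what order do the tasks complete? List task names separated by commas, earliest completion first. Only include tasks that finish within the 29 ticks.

t=0: ready={A} → run A
t=1: ready={A} → run A
t=2: ready={A,B,C} → run B
t=3: ready={A,B,C,H} → run B
t=4: ready={A,C,F,H} → run H
t=5: ready={A,C,F,H} → run H
t=6: ready={A,C,F,H} → run H
t=7: ready={A,C,F,H} → run H
t=8: ready={A,C,F,H} → run H
t=9: ready={A,C,F,H} → run H
t=10: ready={A,C,F,H} → run H
t=11: ready={A,C,F} → run A
t=12: ready={A,C,F} → run A
t=13: ready={A,C,F} → run A
t=14: ready={A,C,F} → run A
t=15: ready={A,C,F} → run A
t=16: ready={C,F} → run C
t=17: ready={C,F} → run C
t=18: ready={F} → run F
t=19: ready={F} → run F
t=20: ready={F} → run F
t=21: ready={F} → run F
t=22: ready={F} → run F
t=23: ready={F} → run F
t=24: ready={F} → run F
t=25: (idle)
t=26: (idle)
t=27: (idle)
t=28: (idle)

completion order = B, H, A, C, F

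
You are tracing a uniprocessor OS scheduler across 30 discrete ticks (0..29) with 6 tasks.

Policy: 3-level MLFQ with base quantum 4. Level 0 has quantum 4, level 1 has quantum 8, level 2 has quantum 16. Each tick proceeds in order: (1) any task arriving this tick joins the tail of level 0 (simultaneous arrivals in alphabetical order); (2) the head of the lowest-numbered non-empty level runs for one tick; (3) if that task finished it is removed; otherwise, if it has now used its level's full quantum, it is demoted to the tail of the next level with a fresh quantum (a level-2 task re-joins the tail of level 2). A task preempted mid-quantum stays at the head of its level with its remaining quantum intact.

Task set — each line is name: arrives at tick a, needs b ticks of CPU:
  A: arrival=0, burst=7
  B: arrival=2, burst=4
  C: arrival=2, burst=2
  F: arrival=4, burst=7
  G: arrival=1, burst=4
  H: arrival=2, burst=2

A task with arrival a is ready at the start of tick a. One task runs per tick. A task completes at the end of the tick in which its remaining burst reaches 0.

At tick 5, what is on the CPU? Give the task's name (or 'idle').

t=0: L0/L1/L2 = A/-/- → run A
t=1: L0/L1/L2 = AG/-/- → run A
t=2: L0/L1/L2 = AGBCH/-/- → run A
t=3: L0/L1/L2 = AGBCH/-/- → run A
t=4: L0/L1/L2 = GBCHF/A/- → run G
t=5: L0/L1/L2 = GBCHF/A/- → run G
t=6: L0/L1/L2 = GBCHF/A/- → run G
t=7: L0/L1/L2 = GBCHF/A/- → run G
t=8: L0/L1/L2 = BCHF/A/- → run B
t=9: L0/L1/L2 = BCHF/A/- → run B
t=10: L0/L1/L2 = BCHF/A/- → run B
t=11: L0/L1/L2 = BCHF/A/- → run B
t=12: L0/L1/L2 = CHF/A/- → run C
t=13: L0/L1/L2 = CHF/A/- → run C
t=14: L0/L1/L2 = HF/A/- → run H
t=15: L0/L1/L2 = HF/A/- → run H
t=16: L0/L1/L2 = F/A/- → run F
t=17: L0/L1/L2 = F/A/- → run F
t=18: L0/L1/L2 = F/A/- → run F
t=19: L0/L1/L2 = F/A/- → run F
t=20: L0/L1/L2 = -/AF/- → run A
t=21: L0/L1/L2 = -/AF/- → run A
t=22: L0/L1/L2 = -/AF/- → run A
t=23: L0/L1/L2 = -/F/- → run F
t=24: L0/L1/L2 = -/F/- → run F
t=25: L0/L1/L2 = -/F/- → run F
t=26: (idle)
t=27: (idle)
t=28: (idle)
t=29: (idle)

running at tick 5 = G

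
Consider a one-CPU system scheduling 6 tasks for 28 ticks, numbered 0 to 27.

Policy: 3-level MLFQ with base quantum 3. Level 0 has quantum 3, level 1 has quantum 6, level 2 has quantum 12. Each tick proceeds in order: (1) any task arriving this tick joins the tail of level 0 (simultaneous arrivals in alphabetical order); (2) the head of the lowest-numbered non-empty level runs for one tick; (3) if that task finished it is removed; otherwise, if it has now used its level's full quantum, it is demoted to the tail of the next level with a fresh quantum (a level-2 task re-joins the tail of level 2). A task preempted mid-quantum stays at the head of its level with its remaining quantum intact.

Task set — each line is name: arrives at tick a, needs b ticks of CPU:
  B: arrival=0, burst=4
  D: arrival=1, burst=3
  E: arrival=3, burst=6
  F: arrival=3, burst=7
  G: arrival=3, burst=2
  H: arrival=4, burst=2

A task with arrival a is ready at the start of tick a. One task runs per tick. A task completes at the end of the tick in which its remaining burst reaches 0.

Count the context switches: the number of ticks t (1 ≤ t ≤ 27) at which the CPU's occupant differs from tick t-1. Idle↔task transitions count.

context switches = 9

t=0: L0/L1/L2 = B/-/- → run B
t=1: L0/L1/L2 = BD/-/- → run B
t=2: L0/L1/L2 = BD/-/- → run B
t=3: L0/L1/L2 = DEFG/B/- → run D
t=4: L0/L1/L2 = DEFGH/B/- → run D
t=5: L0/L1/L2 = DEFGH/B/- → run D
t=6: L0/L1/L2 = EFGH/B/- → run E
t=7: L0/L1/L2 = EFGH/B/- → run E
t=8: L0/L1/L2 = EFGH/B/- → run E
t=9: L0/L1/L2 = FGH/BE/- → run F
t=10: L0/L1/L2 = FGH/BE/- → run F
t=11: L0/L1/L2 = FGH/BE/- → run F
t=12: L0/L1/L2 = GH/BEF/- → run G
t=13: L0/L1/L2 = GH/BEF/- → run G
t=14: L0/L1/L2 = H/BEF/- → run H
t=15: L0/L1/L2 = H/BEF/- → run H
t=16: L0/L1/L2 = -/BEF/- → run B
t=17: L0/L1/L2 = -/EF/- → run E
t=18: L0/L1/L2 = -/EF/- → run E
t=19: L0/L1/L2 = -/EF/- → run E
t=20: L0/L1/L2 = -/F/- → run F
t=21: L0/L1/L2 = -/F/- → run F
t=22: L0/L1/L2 = -/F/- → run F
t=23: L0/L1/L2 = -/F/- → run F
t=24: (idle)
t=25: (idle)
t=26: (idle)
t=27: (idle)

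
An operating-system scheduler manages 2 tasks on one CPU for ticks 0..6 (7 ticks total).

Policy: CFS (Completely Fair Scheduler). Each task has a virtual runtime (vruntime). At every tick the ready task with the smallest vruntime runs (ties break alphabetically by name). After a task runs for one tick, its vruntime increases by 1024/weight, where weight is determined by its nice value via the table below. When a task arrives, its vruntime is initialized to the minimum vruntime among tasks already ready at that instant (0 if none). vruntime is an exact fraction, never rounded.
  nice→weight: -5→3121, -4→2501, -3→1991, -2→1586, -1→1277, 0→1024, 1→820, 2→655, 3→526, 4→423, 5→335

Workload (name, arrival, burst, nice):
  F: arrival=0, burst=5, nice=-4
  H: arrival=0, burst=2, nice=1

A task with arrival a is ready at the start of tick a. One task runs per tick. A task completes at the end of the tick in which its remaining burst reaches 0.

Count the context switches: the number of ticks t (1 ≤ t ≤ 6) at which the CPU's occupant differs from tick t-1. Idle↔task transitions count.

context switches = 4

t=0: vr[F=0 H=0] → run F
t=1: vr[F=1024/2501 H=0] → run H
t=2: vr[F=1024/2501 H=256/205] → run F
t=3: vr[F=2048/2501 H=256/205] → run F
t=4: vr[F=3072/2501 H=256/205] → run F
t=5: vr[F=4096/2501 H=256/205] → run H
t=6: vr[F=4096/2501] → run F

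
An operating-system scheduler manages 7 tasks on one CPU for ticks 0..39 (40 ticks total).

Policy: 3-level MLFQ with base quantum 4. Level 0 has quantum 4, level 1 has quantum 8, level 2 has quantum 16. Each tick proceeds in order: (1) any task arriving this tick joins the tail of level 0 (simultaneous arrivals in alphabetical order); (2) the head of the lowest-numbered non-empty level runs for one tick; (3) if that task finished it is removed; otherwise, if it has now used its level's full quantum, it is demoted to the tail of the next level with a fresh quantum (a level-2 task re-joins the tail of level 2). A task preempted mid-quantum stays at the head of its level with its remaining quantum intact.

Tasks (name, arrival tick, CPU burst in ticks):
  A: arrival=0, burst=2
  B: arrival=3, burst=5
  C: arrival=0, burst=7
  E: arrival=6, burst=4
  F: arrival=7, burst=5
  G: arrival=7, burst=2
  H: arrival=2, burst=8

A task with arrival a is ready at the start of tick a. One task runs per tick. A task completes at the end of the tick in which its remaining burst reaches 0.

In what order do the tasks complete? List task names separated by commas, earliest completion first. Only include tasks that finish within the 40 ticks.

t=0: L0/L1/L2 = AC/-/- → run A
t=1: L0/L1/L2 = AC/-/- → run A
t=2: L0/L1/L2 = CH/-/- → run C
t=3: L0/L1/L2 = CHB/-/- → run C
t=4: L0/L1/L2 = CHB/-/- → run C
t=5: L0/L1/L2 = CHB/-/- → run C
t=6: L0/L1/L2 = HBE/C/- → run H
t=7: L0/L1/L2 = HBEFG/C/- → run H
t=8: L0/L1/L2 = HBEFG/C/- → run H
t=9: L0/L1/L2 = HBEFG/C/- → run H
t=10: L0/L1/L2 = BEFG/CH/- → run B
t=11: L0/L1/L2 = BEFG/CH/- → run B
t=12: L0/L1/L2 = BEFG/CH/- → run B
t=13: L0/L1/L2 = BEFG/CH/- → run B
t=14: L0/L1/L2 = EFG/CHB/- → run E
t=15: L0/L1/L2 = EFG/CHB/- → run E
t=16: L0/L1/L2 = EFG/CHB/- → run E
t=17: L0/L1/L2 = EFG/CHB/- → run E
t=18: L0/L1/L2 = FG/CHB/- → run F
t=19: L0/L1/L2 = FG/CHB/- → run F
t=20: L0/L1/L2 = FG/CHB/- → run F
t=21: L0/L1/L2 = FG/CHB/- → run F
t=22: L0/L1/L2 = G/CHBF/- → run G
t=23: L0/L1/L2 = G/CHBF/- → run G
t=24: L0/L1/L2 = -/CHBF/- → run C
t=25: L0/L1/L2 = -/CHBF/- → run C
t=26: L0/L1/L2 = -/CHBF/- → run C
t=27: L0/L1/L2 = -/HBF/- → run H
t=28: L0/L1/L2 = -/HBF/- → run H
t=29: L0/L1/L2 = -/HBF/- → run H
t=30: L0/L1/L2 = -/HBF/- → run H
t=31: L0/L1/L2 = -/BF/- → run B
t=32: L0/L1/L2 = -/F/- → run F
t=33: (idle)
t=34: (idle)
t=35: (idle)
t=36: (idle)
t=37: (idle)
t=38: (idle)
t=39: (idle)

completion order = A, E, G, C, H, B, F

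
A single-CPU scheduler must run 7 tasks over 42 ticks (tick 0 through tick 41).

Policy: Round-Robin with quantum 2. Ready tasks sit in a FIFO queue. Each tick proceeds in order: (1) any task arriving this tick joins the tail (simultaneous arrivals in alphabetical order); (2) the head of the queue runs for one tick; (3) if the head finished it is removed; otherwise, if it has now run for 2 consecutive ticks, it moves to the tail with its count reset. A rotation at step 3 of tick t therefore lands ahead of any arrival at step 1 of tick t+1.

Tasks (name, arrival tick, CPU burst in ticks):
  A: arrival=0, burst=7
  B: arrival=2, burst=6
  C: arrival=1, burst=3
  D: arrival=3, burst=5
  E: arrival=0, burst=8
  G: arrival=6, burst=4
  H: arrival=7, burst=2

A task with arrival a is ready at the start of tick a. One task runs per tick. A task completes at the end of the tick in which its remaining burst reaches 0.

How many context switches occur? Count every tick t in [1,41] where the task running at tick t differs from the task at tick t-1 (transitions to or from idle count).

t=0: queue=[A,E] q_used=0 → run A
t=1: queue=[A,E,C] q_used=1 → run A
t=2: queue=[E,C,A,B] q_used=0 → run E
t=3: queue=[E,C,A,B,D] q_used=1 → run E
t=4: queue=[C,A,B,D,E] q_used=0 → run C
t=5: queue=[C,A,B,D,E] q_used=1 → run C
t=6: queue=[A,B,D,E,C,G] q_used=0 → run A
t=7: queue=[A,B,D,E,C,G,H] q_used=1 → run A
t=8: queue=[B,D,E,C,G,H,A] q_used=0 → run B
t=9: queue=[B,D,E,C,G,H,A] q_used=1 → run B
t=10: queue=[D,E,C,G,H,A,B] q_used=0 → run D
t=11: queue=[D,E,C,G,H,A,B] q_used=1 → run D
t=12: queue=[E,C,G,H,A,B,D] q_used=0 → run E
t=13: queue=[E,C,G,H,A,B,D] q_used=1 → run E
t=14: queue=[C,G,H,A,B,D,E] q_used=0 → run C
t=15: queue=[G,H,A,B,D,E] q_used=0 → run G
t=16: queue=[G,H,A,B,D,E] q_used=1 → run G
t=17: queue=[H,A,B,D,E,G] q_used=0 → run H
t=18: queue=[H,A,B,D,E,G] q_used=1 → run H
t=19: queue=[A,B,D,E,G] q_used=0 → run A
t=20: queue=[A,B,D,E,G] q_used=1 → run A
t=21: queue=[B,D,E,G,A] q_used=0 → run B
t=22: queue=[B,D,E,G,A] q_used=1 → run B
t=23: queue=[D,E,G,A,B] q_used=0 → run D
t=24: queue=[D,E,G,A,B] q_used=1 → run D
t=25: queue=[E,G,A,B,D] q_used=0 → run E
t=26: queue=[E,G,A,B,D] q_used=1 → run E
t=27: queue=[G,A,B,D,E] q_used=0 → run G
t=28: queue=[G,A,B,D,E] q_used=1 → run G
t=29: queue=[A,B,D,E] q_used=0 → run A
t=30: queue=[B,D,E] q_used=0 → run B
t=31: queue=[B,D,E] q_used=1 → run B
t=32: queue=[D,E] q_used=0 → run D
t=33: queue=[E] q_used=0 → run E
t=34: queue=[E] q_used=1 → run E
t=35: (idle)
t=36: (idle)
t=37: (idle)
t=38: (idle)
t=39: (idle)
t=40: (idle)
t=41: (idle)

context switches = 19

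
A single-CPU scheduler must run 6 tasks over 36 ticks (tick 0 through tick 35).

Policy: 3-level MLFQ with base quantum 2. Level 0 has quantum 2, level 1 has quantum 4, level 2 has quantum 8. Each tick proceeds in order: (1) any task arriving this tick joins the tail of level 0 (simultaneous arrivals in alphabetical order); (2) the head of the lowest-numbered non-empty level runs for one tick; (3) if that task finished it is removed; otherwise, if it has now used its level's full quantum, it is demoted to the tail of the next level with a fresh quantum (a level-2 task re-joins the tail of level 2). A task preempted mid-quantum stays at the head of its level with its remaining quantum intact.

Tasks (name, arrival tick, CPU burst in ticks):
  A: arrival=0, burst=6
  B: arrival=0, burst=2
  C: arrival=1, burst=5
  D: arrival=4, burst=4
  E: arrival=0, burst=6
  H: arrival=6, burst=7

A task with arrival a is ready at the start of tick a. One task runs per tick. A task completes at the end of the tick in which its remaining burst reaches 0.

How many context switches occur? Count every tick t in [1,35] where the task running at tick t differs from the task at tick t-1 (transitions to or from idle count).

t=0: L0/L1/L2 = ABE/-/- → run A
t=1: L0/L1/L2 = ABEC/-/- → run A
t=2: L0/L1/L2 = BEC/A/- → run B
t=3: L0/L1/L2 = BEC/A/- → run B
t=4: L0/L1/L2 = ECD/A/- → run E
t=5: L0/L1/L2 = ECD/A/- → run E
t=6: L0/L1/L2 = CDH/AE/- → run C
t=7: L0/L1/L2 = CDH/AE/- → run C
t=8: L0/L1/L2 = DH/AEC/- → run D
t=9: L0/L1/L2 = DH/AEC/- → run D
t=10: L0/L1/L2 = H/AECD/- → run H
t=11: L0/L1/L2 = H/AECD/- → run H
t=12: L0/L1/L2 = -/AECDH/- → run A
t=13: L0/L1/L2 = -/AECDH/- → run A
t=14: L0/L1/L2 = -/AECDH/- → run A
t=15: L0/L1/L2 = -/AECDH/- → run A
t=16: L0/L1/L2 = -/ECDH/- → run E
t=17: L0/L1/L2 = -/ECDH/- → run E
t=18: L0/L1/L2 = -/ECDH/- → run E
t=19: L0/L1/L2 = -/ECDH/- → run E
t=20: L0/L1/L2 = -/CDH/- → run C
t=21: L0/L1/L2 = -/CDH/- → run C
t=22: L0/L1/L2 = -/CDH/- → run C
t=23: L0/L1/L2 = -/DH/- → run D
t=24: L0/L1/L2 = -/DH/- → run D
t=25: L0/L1/L2 = -/H/- → run H
t=26: L0/L1/L2 = -/H/- → run H
t=27: L0/L1/L2 = -/H/- → run H
t=28: L0/L1/L2 = -/H/- → run H
t=29: L0/L1/L2 = -/-/H → run H
t=30: (idle)
t=31: (idle)
t=32: (idle)
t=33: (idle)
t=34: (idle)
t=35: (idle)

context switches = 11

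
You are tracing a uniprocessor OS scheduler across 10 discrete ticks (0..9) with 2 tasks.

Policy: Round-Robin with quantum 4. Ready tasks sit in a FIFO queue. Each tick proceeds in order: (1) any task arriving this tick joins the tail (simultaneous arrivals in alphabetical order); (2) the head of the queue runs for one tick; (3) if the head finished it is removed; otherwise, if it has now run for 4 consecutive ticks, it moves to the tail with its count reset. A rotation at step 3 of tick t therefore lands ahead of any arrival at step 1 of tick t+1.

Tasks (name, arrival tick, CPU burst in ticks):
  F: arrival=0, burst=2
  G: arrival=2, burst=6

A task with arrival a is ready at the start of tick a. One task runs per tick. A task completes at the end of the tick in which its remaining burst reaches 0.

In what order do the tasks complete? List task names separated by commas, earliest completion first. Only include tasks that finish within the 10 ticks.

completion order = F, G

t=0: queue=[F] q_used=0 → run F
t=1: queue=[F] q_used=1 → run F
t=2: queue=[G] q_used=0 → run G
t=3: queue=[G] q_used=1 → run G
t=4: queue=[G] q_used=2 → run G
t=5: queue=[G] q_used=3 → run G
t=6: queue=[G] q_used=0 → run G
t=7: queue=[G] q_used=1 → run G
t=8: (idle)
t=9: (idle)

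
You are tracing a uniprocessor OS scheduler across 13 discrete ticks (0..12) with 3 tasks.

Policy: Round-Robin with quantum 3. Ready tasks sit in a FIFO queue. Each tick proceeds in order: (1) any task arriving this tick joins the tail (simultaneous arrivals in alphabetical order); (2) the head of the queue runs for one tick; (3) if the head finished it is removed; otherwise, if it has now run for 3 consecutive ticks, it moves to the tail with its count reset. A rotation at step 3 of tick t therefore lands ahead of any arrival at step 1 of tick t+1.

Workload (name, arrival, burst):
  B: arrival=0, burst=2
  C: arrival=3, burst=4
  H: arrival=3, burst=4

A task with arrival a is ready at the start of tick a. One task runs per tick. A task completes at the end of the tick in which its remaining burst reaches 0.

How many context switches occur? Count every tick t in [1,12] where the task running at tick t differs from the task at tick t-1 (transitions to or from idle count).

context switches = 6

t=0: queue=[B] q_used=0 → run B
t=1: queue=[B] q_used=1 → run B
t=2: (idle)
t=3: queue=[C,H] q_used=0 → run C
t=4: queue=[C,H] q_used=1 → run C
t=5: queue=[C,H] q_used=2 → run C
t=6: queue=[H,C] q_used=0 → run H
t=7: queue=[H,C] q_used=1 → run H
t=8: queue=[H,C] q_used=2 → run H
t=9: queue=[C,H] q_used=0 → run C
t=10: queue=[H] q_used=0 → run H
t=11: (idle)
t=12: (idle)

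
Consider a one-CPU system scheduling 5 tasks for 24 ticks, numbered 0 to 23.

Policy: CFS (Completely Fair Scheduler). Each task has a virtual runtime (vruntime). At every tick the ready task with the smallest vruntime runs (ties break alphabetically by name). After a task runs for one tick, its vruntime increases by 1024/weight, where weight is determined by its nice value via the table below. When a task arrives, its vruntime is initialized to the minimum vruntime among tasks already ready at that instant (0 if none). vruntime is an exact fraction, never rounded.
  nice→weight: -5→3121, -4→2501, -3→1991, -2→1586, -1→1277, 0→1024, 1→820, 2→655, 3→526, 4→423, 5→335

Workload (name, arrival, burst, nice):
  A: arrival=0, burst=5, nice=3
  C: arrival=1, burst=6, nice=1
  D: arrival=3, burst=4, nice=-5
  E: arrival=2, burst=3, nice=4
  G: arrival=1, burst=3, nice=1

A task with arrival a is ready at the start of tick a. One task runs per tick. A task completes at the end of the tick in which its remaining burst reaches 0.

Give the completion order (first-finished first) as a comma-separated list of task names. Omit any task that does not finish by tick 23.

t=0: vr[A=0] → run A
t=1: vr[A=512/263 C=512/263 G=512/263] → run A
t=2: vr[A=1024/263 C=512/263 E=512/263 G=512/263] → run C
t=3: vr[A=1024/263 C=172288/53915 D=512/263 E=512/263 G=512/263] → run D
t=4: vr[A=1024/263 C=172288/53915 D=1867264/820823 E=512/263 G=512/263] → run E
t=5: vr[A=1024/263 C=172288/53915 D=1867264/820823 E=485888/111249 G=512/263] → run G
t=6: vr[A=1024/263 C=172288/53915 D=1867264/820823 E=485888/111249 G=172288/53915] → run D
t=7: vr[A=1024/263 C=172288/53915 D=2136576/820823 E=485888/111249 G=172288/53915] → run D
t=8: vr[A=1024/263 C=172288/53915 D=2405888/820823 E=485888/111249 G=172288/53915] → run D
t=9: vr[A=1024/263 C=172288/53915 E=485888/111249 G=172288/53915] → run C
t=10: vr[A=1024/263 C=239616/53915 E=485888/111249 G=172288/53915] → run G
t=11: vr[A=1024/263 C=239616/53915 E=485888/111249 G=239616/53915] → run A
t=12: vr[A=1536/263 C=239616/53915 E=485888/111249 G=239616/53915] → run E
t=13: vr[A=1536/263 C=239616/53915 E=755200/111249 G=239616/53915] → run C
t=14: vr[A=1536/263 C=306944/53915 E=755200/111249 G=239616/53915] → run G
t=15: vr[A=1536/263 C=306944/53915 E=755200/111249] → run C
t=16: vr[A=1536/263 C=374272/53915 E=755200/111249] → run A
t=17: vr[A=2048/263 C=374272/53915 E=755200/111249] → run E
t=18: vr[A=2048/263 C=374272/53915] → run C
t=19: vr[A=2048/263 C=88320/10783] → run A
t=20: vr[C=88320/10783] → run C
t=21: (idle)
t=22: (idle)
t=23: (idle)

completion order = D, G, E, A, C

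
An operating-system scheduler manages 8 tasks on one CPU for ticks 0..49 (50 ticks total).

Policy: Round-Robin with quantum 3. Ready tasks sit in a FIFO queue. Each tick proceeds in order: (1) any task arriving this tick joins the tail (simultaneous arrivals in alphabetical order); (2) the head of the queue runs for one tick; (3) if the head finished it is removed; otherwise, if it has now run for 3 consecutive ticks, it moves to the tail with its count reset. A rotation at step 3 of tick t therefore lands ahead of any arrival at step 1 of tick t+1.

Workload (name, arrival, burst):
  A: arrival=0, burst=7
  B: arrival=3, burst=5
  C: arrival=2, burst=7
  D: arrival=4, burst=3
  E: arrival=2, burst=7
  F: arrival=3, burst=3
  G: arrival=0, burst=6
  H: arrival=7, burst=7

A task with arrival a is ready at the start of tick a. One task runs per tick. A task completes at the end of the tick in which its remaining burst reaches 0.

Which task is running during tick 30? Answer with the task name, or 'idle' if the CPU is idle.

running at tick 30 = C

t=0: queue=[A,G] q_used=0 → run A
t=1: queue=[A,G] q_used=1 → run A
t=2: queue=[A,G,C,E] q_used=2 → run A
t=3: queue=[G,C,E,A,B,F] q_used=0 → run G
t=4: queue=[G,C,E,A,B,F,D] q_used=1 → run G
t=5: queue=[G,C,E,A,B,F,D] q_used=2 → run G
t=6: queue=[C,E,A,B,F,D,G] q_used=0 → run C
t=7: queue=[C,E,A,B,F,D,G,H] q_used=1 → run C
t=8: queue=[C,E,A,B,F,D,G,H] q_used=2 → run C
t=9: queue=[E,A,B,F,D,G,H,C] q_used=0 → run E
t=10: queue=[E,A,B,F,D,G,H,C] q_used=1 → run E
t=11: queue=[E,A,B,F,D,G,H,C] q_used=2 → run E
t=12: queue=[A,B,F,D,G,H,C,E] q_used=0 → run A
t=13: queue=[A,B,F,D,G,H,C,E] q_used=1 → run A
t=14: queue=[A,B,F,D,G,H,C,E] q_used=2 → run A
t=15: queue=[B,F,D,G,H,C,E,A] q_used=0 → run B
t=16: queue=[B,F,D,G,H,C,E,A] q_used=1 → run B
t=17: queue=[B,F,D,G,H,C,E,A] q_used=2 → run B
t=18: queue=[F,D,G,H,C,E,A,B] q_used=0 → run F
t=19: queue=[F,D,G,H,C,E,A,B] q_used=1 → run F
t=20: queue=[F,D,G,H,C,E,A,B] q_used=2 → run F
t=21: queue=[D,G,H,C,E,A,B] q_used=0 → run D
t=22: queue=[D,G,H,C,E,A,B] q_used=1 → run D
t=23: queue=[D,G,H,C,E,A,B] q_used=2 → run D
t=24: queue=[G,H,C,E,A,B] q_used=0 → run G
t=25: queue=[G,H,C,E,A,B] q_used=1 → run G
t=26: queue=[G,H,C,E,A,B] q_used=2 → run G
t=27: queue=[H,C,E,A,B] q_used=0 → run H
t=28: queue=[H,C,E,A,B] q_used=1 → run H
t=29: queue=[H,C,E,A,B] q_used=2 → run H
t=30: queue=[C,E,A,B,H] q_used=0 → run C
t=31: queue=[C,E,A,B,H] q_used=1 → run C
t=32: queue=[C,E,A,B,H] q_used=2 → run C
t=33: queue=[E,A,B,H,C] q_used=0 → run E
t=34: queue=[E,A,B,H,C] q_used=1 → run E
t=35: queue=[E,A,B,H,C] q_used=2 → run E
t=36: queue=[A,B,H,C,E] q_used=0 → run A
t=37: queue=[B,H,C,E] q_used=0 → run B
t=38: queue=[B,H,C,E] q_used=1 → run B
t=39: queue=[H,C,E] q_used=0 → run H
t=40: queue=[H,C,E] q_used=1 → run H
t=41: queue=[H,C,E] q_used=2 → run H
t=42: queue=[C,E,H] q_used=0 → run C
t=43: queue=[E,H] q_used=0 → run E
t=44: queue=[H] q_used=0 → run H
t=45: (idle)
t=46: (idle)
t=47: (idle)
t=48: (idle)
t=49: (idle)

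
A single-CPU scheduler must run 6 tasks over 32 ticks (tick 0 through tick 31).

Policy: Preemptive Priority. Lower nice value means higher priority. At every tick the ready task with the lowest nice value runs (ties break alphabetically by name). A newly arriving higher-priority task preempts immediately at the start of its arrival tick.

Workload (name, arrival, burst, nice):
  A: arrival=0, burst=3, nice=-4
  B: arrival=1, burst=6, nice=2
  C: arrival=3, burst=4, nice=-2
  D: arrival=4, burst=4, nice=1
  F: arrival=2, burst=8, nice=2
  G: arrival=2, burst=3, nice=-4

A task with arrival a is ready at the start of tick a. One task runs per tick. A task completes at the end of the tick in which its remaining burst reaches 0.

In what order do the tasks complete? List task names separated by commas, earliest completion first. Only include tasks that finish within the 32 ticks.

completion order = A, G, C, D, B, F

t=0: ready={A} → run A
t=1: ready={A,B} → run A
t=2: ready={A,B,F,G} → run A
t=3: ready={B,C,F,G} → run G
t=4: ready={B,C,D,F,G} → run G
t=5: ready={B,C,D,F,G} → run G
t=6: ready={B,C,D,F} → run C
t=7: ready={B,C,D,F} → run C
t=8: ready={B,C,D,F} → run C
t=9: ready={B,C,D,F} → run C
t=10: ready={B,D,F} → run D
t=11: ready={B,D,F} → run D
t=12: ready={B,D,F} → run D
t=13: ready={B,D,F} → run D
t=14: ready={B,F} → run B
t=15: ready={B,F} → run B
t=16: ready={B,F} → run B
t=17: ready={B,F} → run B
t=18: ready={B,F} → run B
t=19: ready={B,F} → run B
t=20: ready={F} → run F
t=21: ready={F} → run F
t=22: ready={F} → run F
t=23: ready={F} → run F
t=24: ready={F} → run F
t=25: ready={F} → run F
t=26: ready={F} → run F
t=27: ready={F} → run F
t=28: (idle)
t=29: (idle)
t=30: (idle)
t=31: (idle)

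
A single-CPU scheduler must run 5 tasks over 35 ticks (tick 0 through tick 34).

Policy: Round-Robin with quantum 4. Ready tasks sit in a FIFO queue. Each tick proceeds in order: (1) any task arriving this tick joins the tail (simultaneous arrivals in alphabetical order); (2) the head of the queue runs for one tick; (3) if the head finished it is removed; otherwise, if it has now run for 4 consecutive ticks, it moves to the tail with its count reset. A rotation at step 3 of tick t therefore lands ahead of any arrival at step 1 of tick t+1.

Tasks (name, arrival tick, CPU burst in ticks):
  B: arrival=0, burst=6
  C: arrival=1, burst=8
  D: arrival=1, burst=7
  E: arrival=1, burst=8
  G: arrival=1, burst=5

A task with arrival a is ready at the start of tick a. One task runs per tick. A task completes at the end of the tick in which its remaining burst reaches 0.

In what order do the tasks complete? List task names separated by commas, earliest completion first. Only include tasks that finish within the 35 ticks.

t=0: queue=[B] q_used=0 → run B
t=1: queue=[B,C,D,E,G] q_used=1 → run B
t=2: queue=[B,C,D,E,G] q_used=2 → run B
t=3: queue=[B,C,D,E,G] q_used=3 → run B
t=4: queue=[C,D,E,G,B] q_used=0 → run C
t=5: queue=[C,D,E,G,B] q_used=1 → run C
t=6: queue=[C,D,E,G,B] q_used=2 → run C
t=7: queue=[C,D,E,G,B] q_used=3 → run C
t=8: queue=[D,E,G,B,C] q_used=0 → run D
t=9: queue=[D,E,G,B,C] q_used=1 → run D
t=10: queue=[D,E,G,B,C] q_used=2 → run D
t=11: queue=[D,E,G,B,C] q_used=3 → run D
t=12: queue=[E,G,B,C,D] q_used=0 → run E
t=13: queue=[E,G,B,C,D] q_used=1 → run E
t=14: queue=[E,G,B,C,D] q_used=2 → run E
t=15: queue=[E,G,B,C,D] q_used=3 → run E
t=16: queue=[G,B,C,D,E] q_used=0 → run G
t=17: queue=[G,B,C,D,E] q_used=1 → run G
t=18: queue=[G,B,C,D,E] q_used=2 → run G
t=19: queue=[G,B,C,D,E] q_used=3 → run G
t=20: queue=[B,C,D,E,G] q_used=0 → run B
t=21: queue=[B,C,D,E,G] q_used=1 → run B
t=22: queue=[C,D,E,G] q_used=0 → run C
t=23: queue=[C,D,E,G] q_used=1 → run C
t=24: queue=[C,D,E,G] q_used=2 → run C
t=25: queue=[C,D,E,G] q_used=3 → run C
t=26: queue=[D,E,G] q_used=0 → run D
t=27: queue=[D,E,G] q_used=1 → run D
t=28: queue=[D,E,G] q_used=2 → run D
t=29: queue=[E,G] q_used=0 → run E
t=30: queue=[E,G] q_used=1 → run E
t=31: queue=[E,G] q_used=2 → run E
t=32: queue=[E,G] q_used=3 → run E
t=33: queue=[G] q_used=0 → run G
t=34: (idle)

completion order = B, C, D, E, G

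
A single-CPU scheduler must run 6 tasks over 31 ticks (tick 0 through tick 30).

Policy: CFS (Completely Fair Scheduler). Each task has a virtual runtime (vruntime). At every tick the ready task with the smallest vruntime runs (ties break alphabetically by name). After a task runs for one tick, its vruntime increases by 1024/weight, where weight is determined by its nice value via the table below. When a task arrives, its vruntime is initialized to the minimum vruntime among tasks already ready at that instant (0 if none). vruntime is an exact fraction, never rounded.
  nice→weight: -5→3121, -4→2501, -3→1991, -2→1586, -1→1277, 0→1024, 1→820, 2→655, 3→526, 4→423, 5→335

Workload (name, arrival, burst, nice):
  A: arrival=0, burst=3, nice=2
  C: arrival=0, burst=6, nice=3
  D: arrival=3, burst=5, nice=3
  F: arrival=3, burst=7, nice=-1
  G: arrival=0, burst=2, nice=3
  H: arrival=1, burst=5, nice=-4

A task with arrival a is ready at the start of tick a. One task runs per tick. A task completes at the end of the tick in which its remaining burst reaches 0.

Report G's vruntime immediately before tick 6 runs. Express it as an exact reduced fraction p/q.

t=0: vr[A=0 C=0 G=0] → run A
t=1: vr[A=1024/655 C=0 G=0 H=0] → run C
t=2: vr[A=1024/655 C=512/263 G=0 H=0] → run G
t=3: vr[A=1024/655 C=512/263 D=0 F=0 G=512/263 H=0] → run D
t=4: vr[A=1024/655 C=512/263 D=512/263 F=0 G=512/263 H=0] → run F
t=5: vr[A=1024/655 C=512/263 D=512/263 F=1024/1277 G=512/263 H=0] → run H
t=6: vr[A=1024/655 C=512/263 D=512/263 F=1024/1277 G=512/263 H=1024/2501] → run H
t=7: vr[A=1024/655 C=512/263 D=512/263 F=1024/1277 G=512/263 H=2048/2501] → run F
t=8: vr[A=1024/655 C=512/263 D=512/263 F=2048/1277 G=512/263 H=2048/2501] → run H
t=9: vr[A=1024/655 C=512/263 D=512/263 F=2048/1277 G=512/263 H=3072/2501] → run H
t=10: vr[A=1024/655 C=512/263 D=512/263 F=2048/1277 G=512/263 H=4096/2501] → run A
t=11: vr[A=2048/655 C=512/263 D=512/263 F=2048/1277 G=512/263 H=4096/2501] → run F
t=12: vr[A=2048/655 C=512/263 D=512/263 F=3072/1277 G=512/263 H=4096/2501] → run H
t=13: vr[A=2048/655 C=512/263 D=512/263 F=3072/1277 G=512/263] → run C
t=14: vr[A=2048/655 C=1024/263 D=512/263 F=3072/1277 G=512/263] → run D
t=15: vr[A=2048/655 C=1024/263 D=1024/263 F=3072/1277 G=512/263] → run G
t=16: vr[A=2048/655 C=1024/263 D=1024/263 F=3072/1277] → run F
t=17: vr[A=2048/655 C=1024/263 D=1024/263 F=4096/1277] → run A
t=18: vr[C=1024/263 D=1024/263 F=4096/1277] → run F
t=19: vr[C=1024/263 D=1024/263 F=5120/1277] → run C
t=20: vr[C=1536/263 D=1024/263 F=5120/1277] → run D
t=21: vr[C=1536/263 D=1536/263 F=5120/1277] → run F
t=22: vr[C=1536/263 D=1536/263 F=6144/1277] → run F
t=23: vr[C=1536/263 D=1536/263] → run C
t=24: vr[C=2048/263 D=1536/263] → run D
t=25: vr[C=2048/263 D=2048/263] → run C
t=26: vr[C=2560/263 D=2048/263] → run D
t=27: vr[C=2560/263] → run C
t=28: (idle)
t=29: (idle)
t=30: (idle)

vruntime(G, start of tick 6) = 512/263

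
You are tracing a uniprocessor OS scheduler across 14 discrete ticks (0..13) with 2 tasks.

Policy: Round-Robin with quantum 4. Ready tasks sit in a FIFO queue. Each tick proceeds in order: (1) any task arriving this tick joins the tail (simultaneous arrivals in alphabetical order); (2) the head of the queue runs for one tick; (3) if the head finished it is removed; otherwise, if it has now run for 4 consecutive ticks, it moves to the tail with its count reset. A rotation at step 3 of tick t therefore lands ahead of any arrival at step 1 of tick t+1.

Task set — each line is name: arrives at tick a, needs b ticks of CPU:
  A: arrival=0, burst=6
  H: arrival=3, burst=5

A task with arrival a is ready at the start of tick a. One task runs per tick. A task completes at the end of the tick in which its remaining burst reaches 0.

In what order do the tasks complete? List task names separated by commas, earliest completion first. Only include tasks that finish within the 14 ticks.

t=0: queue=[A] q_used=0 → run A
t=1: queue=[A] q_used=1 → run A
t=2: queue=[A] q_used=2 → run A
t=3: queue=[A,H] q_used=3 → run A
t=4: queue=[H,A] q_used=0 → run H
t=5: queue=[H,A] q_used=1 → run H
t=6: queue=[H,A] q_used=2 → run H
t=7: queue=[H,A] q_used=3 → run H
t=8: queue=[A,H] q_used=0 → run A
t=9: queue=[A,H] q_used=1 → run A
t=10: queue=[H] q_used=0 → run H
t=11: (idle)
t=12: (idle)
t=13: (idle)

completion order = A, H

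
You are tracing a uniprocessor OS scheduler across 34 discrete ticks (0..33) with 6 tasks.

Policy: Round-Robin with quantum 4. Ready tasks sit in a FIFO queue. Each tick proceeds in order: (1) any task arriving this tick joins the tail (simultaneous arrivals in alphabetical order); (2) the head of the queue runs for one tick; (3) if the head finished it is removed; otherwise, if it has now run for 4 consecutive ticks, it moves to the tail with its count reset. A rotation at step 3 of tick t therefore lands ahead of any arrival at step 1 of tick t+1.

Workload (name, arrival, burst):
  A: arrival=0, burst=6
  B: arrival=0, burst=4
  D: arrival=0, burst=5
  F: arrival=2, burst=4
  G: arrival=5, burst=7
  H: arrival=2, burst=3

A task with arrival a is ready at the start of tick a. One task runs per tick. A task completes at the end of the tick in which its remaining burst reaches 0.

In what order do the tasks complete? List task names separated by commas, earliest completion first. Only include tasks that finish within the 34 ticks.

t=0: queue=[A,B,D] q_used=0 → run A
t=1: queue=[A,B,D] q_used=1 → run A
t=2: queue=[A,B,D,F,H] q_used=2 → run A
t=3: queue=[A,B,D,F,H] q_used=3 → run A
t=4: queue=[B,D,F,H,A] q_used=0 → run B
t=5: queue=[B,D,F,H,A,G] q_used=1 → run B
t=6: queue=[B,D,F,H,A,G] q_used=2 → run B
t=7: queue=[B,D,F,H,A,G] q_used=3 → run B
t=8: queue=[D,F,H,A,G] q_used=0 → run D
t=9: queue=[D,F,H,A,G] q_used=1 → run D
t=10: queue=[D,F,H,A,G] q_used=2 → run D
t=11: queue=[D,F,H,A,G] q_used=3 → run D
t=12: queue=[F,H,A,G,D] q_used=0 → run F
t=13: queue=[F,H,A,G,D] q_used=1 → run F
t=14: queue=[F,H,A,G,D] q_used=2 → run F
t=15: queue=[F,H,A,G,D] q_used=3 → run F
t=16: queue=[H,A,G,D] q_used=0 → run H
t=17: queue=[H,A,G,D] q_used=1 → run H
t=18: queue=[H,A,G,D] q_used=2 → run H
t=19: queue=[A,G,D] q_used=0 → run A
t=20: queue=[A,G,D] q_used=1 → run A
t=21: queue=[G,D] q_used=0 → run G
t=22: queue=[G,D] q_used=1 → run G
t=23: queue=[G,D] q_used=2 → run G
t=24: queue=[G,D] q_used=3 → run G
t=25: queue=[D,G] q_used=0 → run D
t=26: queue=[G] q_used=0 → run G
t=27: queue=[G] q_used=1 → run G
t=28: queue=[G] q_used=2 → run G
t=29: (idle)
t=30: (idle)
t=31: (idle)
t=32: (idle)
t=33: (idle)

completion order = B, F, H, A, D, G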